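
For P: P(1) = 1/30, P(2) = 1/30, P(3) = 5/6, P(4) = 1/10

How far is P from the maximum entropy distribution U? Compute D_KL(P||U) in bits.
1.1215 bits

U(i) = 1/4 for all i

D_KL(P||U) = Σ P(x) log₂(P(x) / (1/4))
           = Σ P(x) log₂(P(x)) + log₂(4)
           = log₂(4) - H(P)

H(P) = -Σ P(x) log₂(P(x)):
  -P(1)·log₂(P(1)) = -(1/30)·log₂(1/30) = 0.16356
  -P(2)·log₂(P(2)) = -(1/30)·log₂(1/30) = 0.16356
  -P(3)·log₂(P(3)) = -(5/6)·log₂(5/6) = 0.21920
  -P(4)·log₂(P(4)) = -(1/10)·log₂(1/10) = 0.33219
H(P) = 0.16356 + 0.16356 + 0.21920 + 0.33219 = 0.87851 bits

log₂(4) = 2.00000 bits

D_KL(P||U) = 2.00000 - 0.87851 = 1.12149 ≈ 1.1215 bits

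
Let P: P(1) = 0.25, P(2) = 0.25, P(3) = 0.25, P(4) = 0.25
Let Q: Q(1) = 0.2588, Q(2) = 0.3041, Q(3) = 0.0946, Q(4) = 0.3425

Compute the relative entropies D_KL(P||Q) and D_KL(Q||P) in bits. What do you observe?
D_KL(P||Q) = 0.1538 bits, D_KL(Q||P) = 0.1218 bits. The two directions give different values (D_KL(P||Q) exceeds D_KL(Q||P) by 0.0320 bits): KL divergence is asymmetric.

D_KL(P||Q) = Σ P(x) log₂(P(x)/Q(x))

Computing term by term:
  P(1)·log₂(P(1)/Q(1)) = 0.25·log₂(0.25/0.2588) = -0.01248
  P(2)·log₂(P(2)/Q(2)) = 0.25·log₂(0.25/0.3041) = -0.07065
  P(3)·log₂(P(3)/Q(3)) = 0.25·log₂(0.25/0.0946) = 0.35050
  P(4)·log₂(P(4)/Q(4)) = 0.25·log₂(0.25/0.3425) = -0.11354

D_KL(P||Q) = -0.01248 - 0.07065 + 0.35050 - 0.11354 = 0.15383 ≈ 0.1538 bits

D_KL(Q||P) = Σ Q(x) log₂(Q(x)/P(x))

Computing term by term:
  Q(1)·log₂(Q(1)/P(1)) = 0.2588·log₂(0.2588/0.25) = 0.01292
  Q(2)·log₂(Q(2)/P(2)) = 0.3041·log₂(0.3041/0.25) = 0.08594
  Q(3)·log₂(Q(3)/P(3)) = 0.0946·log₂(0.0946/0.25) = -0.13263
  Q(4)·log₂(Q(4)/P(4)) = 0.3425·log₂(0.3425/0.25) = 0.15556

D_KL(Q||P) = 0.01292 + 0.08594 - 0.13263 + 0.15556 = 0.12179 ≈ 0.1218 bits

These are NOT equal (difference: 0.0320 bits). KL divergence is asymmetric: D_KL(P||Q) ≠ D_KL(Q||P) in general.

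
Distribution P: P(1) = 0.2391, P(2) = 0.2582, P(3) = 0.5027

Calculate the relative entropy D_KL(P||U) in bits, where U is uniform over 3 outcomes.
0.0882 bits

U(i) = 1/3 for all i

D_KL(P||U) = Σ P(x) log₂(P(x) / (1/3))
           = Σ P(x) log₂(P(x)) + log₂(3)
           = log₂(3) - H(P)

H(P) = -Σ P(x) log₂(P(x)):
  -P(1)·log₂(P(1)) = -(0.2391)·log₂(0.2391) = 0.49358
  -P(2)·log₂(P(2)) = -(0.2582)·log₂(0.2582) = 0.50438
  -P(3)·log₂(P(3)) = -(0.5027)·log₂(0.5027) = 0.49879
H(P) = 0.49358 + 0.50438 + 0.49879 = 1.49675 bits

log₂(3) = 1.58496 bits

D_KL(P||U) = 1.58496 - 1.49675 = 0.08821 ≈ 0.0882 bits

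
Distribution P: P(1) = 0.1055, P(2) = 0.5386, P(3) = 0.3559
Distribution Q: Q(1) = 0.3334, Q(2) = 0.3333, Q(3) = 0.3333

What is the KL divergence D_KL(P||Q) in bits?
0.2315 bits

D_KL(P||Q) = Σ P(x) log₂(P(x)/Q(x))

Computing term by term:
  P(1)·log₂(P(1)/Q(1)) = 0.1055·log₂(0.1055/0.3334) = -0.17513
  P(2)·log₂(P(2)/Q(2)) = 0.5386·log₂(0.5386/0.3333) = 0.37292
  P(3)·log₂(P(3)/Q(3)) = 0.3559·log₂(0.3559/0.3333) = 0.03369

D_KL(P||Q) = -0.17513 + 0.37292 + 0.03369 = 0.23148 ≈ 0.2315 bits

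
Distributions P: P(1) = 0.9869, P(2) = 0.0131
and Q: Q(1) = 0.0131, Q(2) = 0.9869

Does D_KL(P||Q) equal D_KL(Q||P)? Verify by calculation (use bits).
D_KL(P||Q) = 6.0719 bits, D_KL(Q||P) = 6.0719 bits. Yes — for this pair D_KL(P||Q) = D_KL(Q||P).

D_KL(P||Q) = Σ P(x) log₂(P(x)/Q(x))

Computing term by term:
  P(1)·log₂(P(1)/Q(1)) = 0.9869·log₂(0.9869/0.0131) = 6.15358
  P(2)·log₂(P(2)/Q(2)) = 0.0131·log₂(0.0131/0.9869) = -0.08168

D_KL(P||Q) = 6.15358 - 0.08168 = 6.07190 ≈ 6.0719 bits

D_KL(Q||P) = Σ Q(x) log₂(Q(x)/P(x))

Computing term by term:
  Q(1)·log₂(Q(1)/P(1)) = 0.0131·log₂(0.0131/0.9869) = -0.08168
  Q(2)·log₂(Q(2)/P(2)) = 0.9869·log₂(0.9869/0.0131) = 6.15358

D_KL(Q||P) = -0.08168 + 6.15358 = 6.07190 ≈ 6.0719 bits

These ARE equal here. Q is P with outcomes relabeled (Q(1) = P(2), Q(2) = P(1)) by a relabeling that is its own inverse, so the two sums contain exactly the same terms in a different order. This is a special case — KL divergence is not symmetric in general: D_KL(P||Q) ≠ D_KL(Q||P) for most P, Q.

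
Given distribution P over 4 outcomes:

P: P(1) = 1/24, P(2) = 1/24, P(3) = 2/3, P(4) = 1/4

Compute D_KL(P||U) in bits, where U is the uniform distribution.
0.7279 bits

U(i) = 1/4 for all i

D_KL(P||U) = Σ P(x) log₂(P(x) / (1/4))
           = Σ P(x) log₂(P(x)) + log₂(4)
           = log₂(4) - H(P)

H(P) = -Σ P(x) log₂(P(x)):
  -P(1)·log₂(P(1)) = -(1/24)·log₂(1/24) = 0.19104
  -P(2)·log₂(P(2)) = -(1/24)·log₂(1/24) = 0.19104
  -P(3)·log₂(P(3)) = -(2/3)·log₂(2/3) = 0.38998
  -P(4)·log₂(P(4)) = -(1/4)·log₂(1/4) = 0.50000
H(P) = 0.19104 + 0.19104 + 0.38998 + 0.50000 = 1.27206 bits

log₂(4) = 2.00000 bits

D_KL(P||U) = 2.00000 - 1.27206 = 0.72794 ≈ 0.7279 bits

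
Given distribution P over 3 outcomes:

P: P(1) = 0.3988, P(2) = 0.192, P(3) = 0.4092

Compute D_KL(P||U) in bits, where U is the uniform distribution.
0.0714 bits

U(i) = 1/3 for all i

D_KL(P||U) = Σ P(x) log₂(P(x) / (1/3))
           = Σ P(x) log₂(P(x)) + log₂(3)
           = log₂(3) - H(P)

H(P) = -Σ P(x) log₂(P(x)):
  -P(1)·log₂(P(1)) = -(0.3988)·log₂(0.3988) = 0.52891
  -P(2)·log₂(P(2)) = -(0.192)·log₂(0.192) = 0.45712
  -P(3)·log₂(P(3)) = -(0.4092)·log₂(0.4092) = 0.52751
H(P) = 0.52891 + 0.45712 + 0.52751 = 1.51354 bits

log₂(3) = 1.58496 bits

D_KL(P||U) = 1.58496 - 1.51354 = 0.07142 ≈ 0.0714 bits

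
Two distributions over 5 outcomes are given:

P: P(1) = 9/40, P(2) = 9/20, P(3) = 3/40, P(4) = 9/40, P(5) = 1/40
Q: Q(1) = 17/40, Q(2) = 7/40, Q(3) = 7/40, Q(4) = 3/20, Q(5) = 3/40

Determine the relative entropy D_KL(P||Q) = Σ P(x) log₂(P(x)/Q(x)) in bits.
0.4070 bits

D_KL(P||Q) = Σ P(x) log₂(P(x)/Q(x))

Computing term by term:
  P(1)·log₂(P(1)/Q(1)) = (9/40)·log₂((9/40)/(17/40)) = -0.20645
  P(2)·log₂(P(2)/Q(2)) = (9/20)·log₂((9/20)/(7/40)) = 0.61316
  P(3)·log₂(P(3)/Q(3)) = (3/40)·log₂((3/40)/(7/40)) = -0.09168
  P(4)·log₂(P(4)/Q(4)) = (9/40)·log₂((9/40)/(3/20)) = 0.13162
  P(5)·log₂(P(5)/Q(5)) = (1/40)·log₂((1/40)/(3/40)) = -0.03962

D_KL(P||Q) = -0.20645 + 0.61316 - 0.09168 + 0.13162 - 0.03962 = 0.40703 ≈ 0.4070 bits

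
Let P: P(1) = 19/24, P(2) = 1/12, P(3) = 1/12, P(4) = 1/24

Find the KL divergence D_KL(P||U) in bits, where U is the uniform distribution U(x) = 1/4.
0.9446 bits

U(i) = 1/4 for all i

D_KL(P||U) = Σ P(x) log₂(P(x) / (1/4))
           = Σ P(x) log₂(P(x)) + log₂(4)
           = log₂(4) - H(P)

H(P) = -Σ P(x) log₂(P(x)):
  -P(1)·log₂(P(1)) = -(19/24)·log₂(19/24) = 0.26682
  -P(2)·log₂(P(2)) = -(1/12)·log₂(1/12) = 0.29875
  -P(3)·log₂(P(3)) = -(1/12)·log₂(1/12) = 0.29875
  -P(4)·log₂(P(4)) = -(1/24)·log₂(1/24) = 0.19104
H(P) = 0.26682 + 0.29875 + 0.29875 + 0.19104 = 1.05536 bits

log₂(4) = 2.00000 bits

D_KL(P||U) = 2.00000 - 1.05536 = 0.94464 ≈ 0.9446 bits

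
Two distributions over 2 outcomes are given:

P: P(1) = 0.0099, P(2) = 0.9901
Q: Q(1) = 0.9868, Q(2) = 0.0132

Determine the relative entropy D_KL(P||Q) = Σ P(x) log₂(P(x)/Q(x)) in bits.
6.1016 bits

D_KL(P||Q) = Σ P(x) log₂(P(x)/Q(x))

Computing term by term:
  P(1)·log₂(P(1)/Q(1)) = 0.0099·log₂(0.0099/0.9868) = -0.06573
  P(2)·log₂(P(2)/Q(2)) = 0.9901·log₂(0.9901/0.0132) = 6.16730

D_KL(P||Q) = -0.06573 + 6.16730 = 6.10157 ≈ 6.1016 bits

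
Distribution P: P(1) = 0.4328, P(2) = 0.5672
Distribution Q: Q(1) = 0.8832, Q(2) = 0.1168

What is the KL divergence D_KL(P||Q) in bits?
0.8477 bits

D_KL(P||Q) = Σ P(x) log₂(P(x)/Q(x))

Computing term by term:
  P(1)·log₂(P(1)/Q(1)) = 0.4328·log₂(0.4328/0.8832) = -0.44537
  P(2)·log₂(P(2)/Q(2)) = 0.5672·log₂(0.5672/0.1168) = 1.29311

D_KL(P||Q) = -0.44537 + 1.29311 = 0.84774 ≈ 0.8477 bits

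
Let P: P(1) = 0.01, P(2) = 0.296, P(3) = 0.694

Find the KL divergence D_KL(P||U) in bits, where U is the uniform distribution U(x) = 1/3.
0.6329 bits

U(i) = 1/3 for all i

D_KL(P||U) = Σ P(x) log₂(P(x) / (1/3))
           = Σ P(x) log₂(P(x)) + log₂(3)
           = log₂(3) - H(P)

H(P) = -Σ P(x) log₂(P(x)):
  -P(1)·log₂(P(1)) = -(0.01)·log₂(0.01) = 0.06644
  -P(2)·log₂(P(2)) = -(0.296)·log₂(0.296) = 0.51987
  -P(3)·log₂(P(3)) = -(0.694)·log₂(0.694) = 0.36573
H(P) = 0.06644 + 0.51987 + 0.36573 = 0.95204 bits

log₂(3) = 1.58496 bits

D_KL(P||U) = 1.58496 - 0.95204 = 0.63292 ≈ 0.6329 bits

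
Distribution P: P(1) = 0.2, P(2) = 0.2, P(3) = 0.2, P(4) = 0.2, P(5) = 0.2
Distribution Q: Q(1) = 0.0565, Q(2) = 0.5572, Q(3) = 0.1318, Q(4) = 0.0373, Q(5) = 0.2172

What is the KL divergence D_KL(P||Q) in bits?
0.6502 bits

D_KL(P||Q) = Σ P(x) log₂(P(x)/Q(x))

Computing term by term:
  P(1)·log₂(P(1)/Q(1)) = 0.2·log₂(0.2/0.0565) = 0.36474
  P(2)·log₂(P(2)/Q(2)) = 0.2·log₂(0.2/0.5572) = -0.29564
  P(3)·log₂(P(3)/Q(3)) = 0.2·log₂(0.2/0.1318) = 0.12033
  P(4)·log₂(P(4)/Q(4)) = 0.2·log₂(0.2/0.0373) = 0.48455
  P(5)·log₂(P(5)/Q(5)) = 0.2·log₂(0.2/0.2172) = -0.02380

D_KL(P||Q) = 0.36474 - 0.29564 + 0.12033 + 0.48455 - 0.02380 = 0.65018 ≈ 0.6502 bits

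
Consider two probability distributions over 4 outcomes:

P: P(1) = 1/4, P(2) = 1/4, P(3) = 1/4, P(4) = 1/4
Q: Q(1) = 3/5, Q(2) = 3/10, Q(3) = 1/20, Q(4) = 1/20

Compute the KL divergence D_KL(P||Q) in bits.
0.7794 bits

D_KL(P||Q) = Σ P(x) log₂(P(x)/Q(x))

Computing term by term:
  P(1)·log₂(P(1)/Q(1)) = (1/4)·log₂((1/4)/(3/5)) = -0.31576
  P(2)·log₂(P(2)/Q(2)) = (1/4)·log₂((1/4)/(3/10)) = -0.06576
  P(3)·log₂(P(3)/Q(3)) = (1/4)·log₂((1/4)/(1/20)) = 0.58048
  P(4)·log₂(P(4)/Q(4)) = (1/4)·log₂((1/4)/(1/20)) = 0.58048

D_KL(P||Q) = -0.31576 - 0.06576 + 0.58048 + 0.58048 = 0.77944 ≈ 0.7794 bits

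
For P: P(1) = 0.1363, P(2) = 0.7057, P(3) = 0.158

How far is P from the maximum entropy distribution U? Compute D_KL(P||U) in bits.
0.4176 bits

U(i) = 1/3 for all i

D_KL(P||U) = Σ P(x) log₂(P(x) / (1/3))
           = Σ P(x) log₂(P(x)) + log₂(3)
           = log₂(3) - H(P)

H(P) = -Σ P(x) log₂(P(x)):
  -P(1)·log₂(P(1)) = -(0.1363)·log₂(0.1363) = 0.39188
  -P(2)·log₂(P(2)) = -(0.7057)·log₂(0.7057) = 0.35488
  -P(3)·log₂(P(3)) = -(0.158)·log₂(0.158) = 0.42060
H(P) = 0.39188 + 0.35488 + 0.42060 = 1.16736 bits

log₂(3) = 1.58496 bits

D_KL(P||U) = 1.58496 - 1.16736 = 0.41760 ≈ 0.4176 bits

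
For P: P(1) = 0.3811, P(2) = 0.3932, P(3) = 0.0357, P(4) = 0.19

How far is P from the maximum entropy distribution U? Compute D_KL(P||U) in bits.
0.3132 bits

U(i) = 1/4 for all i

D_KL(P||U) = Σ P(x) log₂(P(x) / (1/4))
           = Σ P(x) log₂(P(x)) + log₂(4)
           = log₂(4) - H(P)

H(P) = -Σ P(x) log₂(P(x)):
  -P(1)·log₂(P(1)) = -(0.3811)·log₂(0.3811) = 0.53040
  -P(2)·log₂(P(2)) = -(0.3932)·log₂(0.3932) = 0.52951
  -P(3)·log₂(P(3)) = -(0.0357)·log₂(0.0357) = 0.17164
  -P(4)·log₂(P(4)) = -(0.19)·log₂(0.19) = 0.45523
H(P) = 0.53040 + 0.52951 + 0.17164 + 0.45523 = 1.68678 bits

log₂(4) = 2.00000 bits

D_KL(P||U) = 2.00000 - 1.68678 = 0.31322 ≈ 0.3132 bits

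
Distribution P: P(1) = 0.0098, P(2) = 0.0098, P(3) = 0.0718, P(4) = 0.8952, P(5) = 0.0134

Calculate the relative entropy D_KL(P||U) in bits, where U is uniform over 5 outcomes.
1.6920 bits

U(i) = 1/5 for all i

D_KL(P||U) = Σ P(x) log₂(P(x) / (1/5))
           = Σ P(x) log₂(P(x)) + log₂(5)
           = log₂(5) - H(P)

H(P) = -Σ P(x) log₂(P(x)):
  -P(1)·log₂(P(1)) = -(0.0098)·log₂(0.0098) = 0.06540
  -P(2)·log₂(P(2)) = -(0.0098)·log₂(0.0098) = 0.06540
  -P(3)·log₂(P(3)) = -(0.0718)·log₂(0.0718) = 0.27283
  -P(4)·log₂(P(4)) = -(0.8952)·log₂(0.8952) = 0.14298
  -P(5)·log₂(P(5)) = -(0.0134)·log₂(0.0134) = 0.08337
H(P) = 0.06540 + 0.06540 + 0.27283 + 0.14298 + 0.08337 = 0.62998 bits

log₂(5) = 2.32193 bits

D_KL(P||U) = 2.32193 - 0.62998 = 1.69195 ≈ 1.6920 bits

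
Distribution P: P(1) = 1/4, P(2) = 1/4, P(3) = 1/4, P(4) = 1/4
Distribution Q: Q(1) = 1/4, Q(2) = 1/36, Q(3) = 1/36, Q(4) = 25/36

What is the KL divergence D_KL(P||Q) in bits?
1.2165 bits

D_KL(P||Q) = Σ P(x) log₂(P(x)/Q(x))

Computing term by term:
  P(1)·log₂(P(1)/Q(1)) = (1/4)·log₂((1/4)/(1/4)) = 0.00000
  P(2)·log₂(P(2)/Q(2)) = (1/4)·log₂((1/4)/(1/36)) = 0.79248
  P(3)·log₂(P(3)/Q(3)) = (1/4)·log₂((1/4)/(1/36)) = 0.79248
  P(4)·log₂(P(4)/Q(4)) = (1/4)·log₂((1/4)/(25/36)) = -0.36848

D_KL(P||Q) = 0.00000 + 0.79248 + 0.79248 - 0.36848 = 1.21648 ≈ 1.2165 bits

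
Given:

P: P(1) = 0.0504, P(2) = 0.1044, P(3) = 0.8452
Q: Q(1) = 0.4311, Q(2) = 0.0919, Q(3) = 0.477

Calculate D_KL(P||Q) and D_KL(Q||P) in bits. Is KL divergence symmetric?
D_KL(P||Q) = 0.5607 bits, D_KL(Q||P) = 0.9243 bits. No, KL divergence is not symmetric.

D_KL(P||Q) = Σ P(x) log₂(P(x)/Q(x))

Computing term by term:
  P(1)·log₂(P(1)/Q(1)) = 0.0504·log₂(0.0504/0.4311) = -0.15606
  P(2)·log₂(P(2)/Q(2)) = 0.1044·log₂(0.1044/0.0919) = 0.01921
  P(3)·log₂(P(3)/Q(3)) = 0.8452·log₂(0.8452/0.477) = 0.69755

D_KL(P||Q) = -0.15606 + 0.01921 + 0.69755 = 0.56070 ≈ 0.5607 bits

D_KL(Q||P) = Σ Q(x) log₂(Q(x)/P(x))

Computing term by term:
  Q(1)·log₂(Q(1)/P(1)) = 0.4311·log₂(0.4311/0.0504) = 1.33491
  Q(2)·log₂(Q(2)/P(2)) = 0.0919·log₂(0.0919/0.1044) = -0.01691
  Q(3)·log₂(Q(3)/P(3)) = 0.477·log₂(0.477/0.8452) = -0.39367

D_KL(Q||P) = 1.33491 - 0.01691 - 0.39367 = 0.92433 ≈ 0.9243 bits

These are NOT equal (difference: 0.3636 bits). KL divergence is asymmetric: D_KL(P||Q) ≠ D_KL(Q||P) in general.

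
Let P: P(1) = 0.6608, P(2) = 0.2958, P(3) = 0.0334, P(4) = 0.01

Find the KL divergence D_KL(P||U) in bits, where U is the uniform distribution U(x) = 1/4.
0.8550 bits

U(i) = 1/4 for all i

D_KL(P||U) = Σ P(x) log₂(P(x) / (1/4))
           = Σ P(x) log₂(P(x)) + log₂(4)
           = log₂(4) - H(P)

H(P) = -Σ P(x) log₂(P(x)):
  -P(1)·log₂(P(1)) = -(0.6608)·log₂(0.6608) = 0.39497
  -P(2)·log₂(P(2)) = -(0.2958)·log₂(0.2958) = 0.51981
  -P(3)·log₂(P(3)) = -(0.0334)·log₂(0.0334) = 0.16379
  -P(4)·log₂(P(4)) = -(0.01)·log₂(0.01) = 0.06644
H(P) = 0.39497 + 0.51981 + 0.16379 + 0.06644 = 1.14501 bits

log₂(4) = 2.00000 bits

D_KL(P||U) = 2.00000 - 1.14501 = 0.85499 ≈ 0.8550 bits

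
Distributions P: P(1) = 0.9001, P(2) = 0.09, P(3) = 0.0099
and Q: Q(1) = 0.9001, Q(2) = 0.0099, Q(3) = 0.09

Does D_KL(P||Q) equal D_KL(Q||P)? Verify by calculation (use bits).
D_KL(P||Q) = 0.2551 bits, D_KL(Q||P) = 0.2551 bits. Yes — for this pair D_KL(P||Q) = D_KL(Q||P).

D_KL(P||Q) = Σ P(x) log₂(P(x)/Q(x))

Computing term by term:
  P(1)·log₂(P(1)/Q(1)) = 0.9001·log₂(0.9001/0.9001) = 0.00000
  P(2)·log₂(P(2)/Q(2)) = 0.09·log₂(0.09/0.0099) = 0.28660
  P(3)·log₂(P(3)/Q(3)) = 0.0099·log₂(0.0099/0.09) = -0.03153

D_KL(P||Q) = 0.00000 + 0.28660 - 0.03153 = 0.25507 ≈ 0.2551 bits

D_KL(Q||P) = Σ Q(x) log₂(Q(x)/P(x))

Computing term by term:
  Q(1)·log₂(Q(1)/P(1)) = 0.9001·log₂(0.9001/0.9001) = 0.00000
  Q(2)·log₂(Q(2)/P(2)) = 0.0099·log₂(0.0099/0.09) = -0.03153
  Q(3)·log₂(Q(3)/P(3)) = 0.09·log₂(0.09/0.0099) = 0.28660

D_KL(Q||P) = 0.00000 - 0.03153 + 0.28660 = 0.25507 ≈ 0.2551 bits

These ARE equal here. Q is P with outcomes relabeled (Q(2) = P(3), Q(3) = P(2)) by a relabeling that is its own inverse, so the two sums contain exactly the same terms in a different order. This is a special case — KL divergence is not symmetric in general: D_KL(P||Q) ≠ D_KL(Q||P) for most P, Q.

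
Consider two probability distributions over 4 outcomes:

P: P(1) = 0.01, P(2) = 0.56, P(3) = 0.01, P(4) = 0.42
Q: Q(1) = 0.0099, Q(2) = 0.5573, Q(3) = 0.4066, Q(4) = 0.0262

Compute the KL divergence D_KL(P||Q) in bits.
1.6317 bits

D_KL(P||Q) = Σ P(x) log₂(P(x)/Q(x))

Computing term by term:
  P(1)·log₂(P(1)/Q(1)) = 0.01·log₂(0.01/0.0099) = 0.00014
  P(2)·log₂(P(2)/Q(2)) = 0.56·log₂(0.56/0.5573) = 0.00390
  P(3)·log₂(P(3)/Q(3)) = 0.01·log₂(0.01/0.4066) = -0.05346
  P(4)·log₂(P(4)/Q(4)) = 0.42·log₂(0.42/0.0262) = 1.68116

D_KL(P||Q) = 0.00014 + 0.00390 - 0.05346 + 1.68116 = 1.63174 ≈ 1.6317 bits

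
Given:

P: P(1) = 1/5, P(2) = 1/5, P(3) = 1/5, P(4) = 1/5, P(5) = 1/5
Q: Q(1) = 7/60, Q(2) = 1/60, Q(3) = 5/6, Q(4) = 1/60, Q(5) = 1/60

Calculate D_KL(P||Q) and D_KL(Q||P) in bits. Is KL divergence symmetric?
D_KL(P||Q) = 1.8947 bits, D_KL(Q||P) = 1.4458 bits. No, KL divergence is not symmetric.

D_KL(P||Q) = Σ P(x) log₂(P(x)/Q(x))

Computing term by term:
  P(1)·log₂(P(1)/Q(1)) = (1/5)·log₂((1/5)/(7/60)) = 0.15552
  P(2)·log₂(P(2)/Q(2)) = (1/5)·log₂((1/5)/(1/60)) = 0.71699
  P(3)·log₂(P(3)/Q(3)) = (1/5)·log₂((1/5)/(5/6)) = -0.41178
  P(4)·log₂(P(4)/Q(4)) = (1/5)·log₂((1/5)/(1/60)) = 0.71699
  P(5)·log₂(P(5)/Q(5)) = (1/5)·log₂((1/5)/(1/60)) = 0.71699

D_KL(P||Q) = 0.15552 + 0.71699 - 0.41178 + 0.71699 + 0.71699 = 1.89471 ≈ 1.8947 bits

D_KL(Q||P) = Σ Q(x) log₂(Q(x)/P(x))

Computing term by term:
  Q(1)·log₂(Q(1)/P(1)) = (7/60)·log₂((7/60)/(1/5)) = -0.09072
  Q(2)·log₂(Q(2)/P(2)) = (1/60)·log₂((1/60)/(1/5)) = -0.05975
  Q(3)·log₂(Q(3)/P(3)) = (5/6)·log₂((5/6)/(1/5)) = 1.71574
  Q(4)·log₂(Q(4)/P(4)) = (1/60)·log₂((1/60)/(1/5)) = -0.05975
  Q(5)·log₂(Q(5)/P(5)) = (1/60)·log₂((1/60)/(1/5)) = -0.05975

D_KL(Q||P) = -0.09072 - 0.05975 + 1.71574 - 0.05975 - 0.05975 = 1.44577 ≈ 1.4458 bits

These are NOT equal (difference: 0.4489 bits). KL divergence is asymmetric: D_KL(P||Q) ≠ D_KL(Q||P) in general.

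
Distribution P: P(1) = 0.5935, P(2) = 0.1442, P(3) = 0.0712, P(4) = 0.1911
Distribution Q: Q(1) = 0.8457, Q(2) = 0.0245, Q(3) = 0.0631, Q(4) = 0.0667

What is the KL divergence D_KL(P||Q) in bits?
0.3681 bits

D_KL(P||Q) = Σ P(x) log₂(P(x)/Q(x))

Computing term by term:
  P(1)·log₂(P(1)/Q(1)) = 0.5935·log₂(0.5935/0.8457) = -0.30322
  P(2)·log₂(P(2)/Q(2)) = 0.1442·log₂(0.1442/0.0245) = 0.36875
  P(3)·log₂(P(3)/Q(3)) = 0.0712·log₂(0.0712/0.0631) = 0.01241
  P(4)·log₂(P(4)/Q(4)) = 0.1911·log₂(0.1911/0.0667) = 0.29020

D_KL(P||Q) = -0.30322 + 0.36875 + 0.01241 + 0.29020 = 0.36814 ≈ 0.3681 bits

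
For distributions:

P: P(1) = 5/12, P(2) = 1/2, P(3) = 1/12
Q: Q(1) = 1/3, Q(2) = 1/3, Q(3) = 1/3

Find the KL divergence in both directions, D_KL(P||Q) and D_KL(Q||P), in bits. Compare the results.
D_KL(P||Q) = 0.2600 bits, D_KL(Q||P) = 0.3644 bits. D_KL(Q||P) is larger than D_KL(P||Q) by 0.1044 bits; the two directions differ.

D_KL(P||Q) = Σ P(x) log₂(P(x)/Q(x))

Computing term by term:
  P(1)·log₂(P(1)/Q(1)) = (5/12)·log₂((5/12)/(1/3)) = 0.13414
  P(2)·log₂(P(2)/Q(2)) = (1/2)·log₂((1/2)/(1/3)) = 0.29248
  P(3)·log₂(P(3)/Q(3)) = (1/12)·log₂((1/12)/(1/3)) = -0.16667

D_KL(P||Q) = 0.13414 + 0.29248 - 0.16667 = 0.25995 ≈ 0.2600 bits

D_KL(Q||P) = Σ Q(x) log₂(Q(x)/P(x))

Computing term by term:
  Q(1)·log₂(Q(1)/P(1)) = (1/3)·log₂((1/3)/(5/12)) = -0.10731
  Q(2)·log₂(Q(2)/P(2)) = (1/3)·log₂((1/3)/(1/2)) = -0.19499
  Q(3)·log₂(Q(3)/P(3)) = (1/3)·log₂((1/3)/(1/12)) = 0.66667

D_KL(Q||P) = -0.10731 - 0.19499 + 0.66667 = 0.36437 ≈ 0.3644 bits

These are NOT equal (difference: 0.1044 bits). KL divergence is asymmetric: D_KL(P||Q) ≠ D_KL(Q||P) in general.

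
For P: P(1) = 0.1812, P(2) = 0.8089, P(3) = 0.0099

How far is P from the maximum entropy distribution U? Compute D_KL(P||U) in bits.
0.8250 bits

U(i) = 1/3 for all i

D_KL(P||U) = Σ P(x) log₂(P(x) / (1/3))
           = Σ P(x) log₂(P(x)) + log₂(3)
           = log₂(3) - H(P)

H(P) = -Σ P(x) log₂(P(x)):
  -P(1)·log₂(P(1)) = -(0.1812)·log₂(0.1812) = 0.44654
  -P(2)·log₂(P(2)) = -(0.8089)·log₂(0.8089) = 0.24750
  -P(3)·log₂(P(3)) = -(0.0099)·log₂(0.0099) = 0.06592
H(P) = 0.44654 + 0.24750 + 0.06592 = 0.75996 bits

log₂(3) = 1.58496 bits

D_KL(P||U) = 1.58496 - 0.75996 = 0.82500 ≈ 0.8250 bits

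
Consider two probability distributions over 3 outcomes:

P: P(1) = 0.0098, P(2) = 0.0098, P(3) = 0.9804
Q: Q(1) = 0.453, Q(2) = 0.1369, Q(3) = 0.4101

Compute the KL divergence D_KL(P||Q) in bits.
1.1413 bits

D_KL(P||Q) = Σ P(x) log₂(P(x)/Q(x))

Computing term by term:
  P(1)·log₂(P(1)/Q(1)) = 0.0098·log₂(0.0098/0.453) = -0.05420
  P(2)·log₂(P(2)/Q(2)) = 0.0098·log₂(0.0098/0.1369) = -0.03728
  P(3)·log₂(P(3)/Q(3)) = 0.9804·log₂(0.9804/0.4101) = 1.23275

D_KL(P||Q) = -0.05420 - 0.03728 + 1.23275 = 1.14127 ≈ 1.1413 bits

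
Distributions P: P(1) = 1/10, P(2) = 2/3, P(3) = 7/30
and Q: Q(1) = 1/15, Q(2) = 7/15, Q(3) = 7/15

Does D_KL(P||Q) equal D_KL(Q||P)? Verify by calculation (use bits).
D_KL(P||Q) = 0.1682 bits, D_KL(Q||P) = 0.1875 bits. No — D_KL(P||Q) ≠ D_KL(Q||P) for this pair.

D_KL(P||Q) = Σ P(x) log₂(P(x)/Q(x))

Computing term by term:
  P(1)·log₂(P(1)/Q(1)) = (1/10)·log₂((1/10)/(1/15)) = 0.05850
  P(2)·log₂(P(2)/Q(2)) = (2/3)·log₂((2/3)/(7/15)) = 0.34305
  P(3)·log₂(P(3)/Q(3)) = (7/30)·log₂((7/30)/(7/15)) = -0.23333

D_KL(P||Q) = 0.05850 + 0.34305 - 0.23333 = 0.16822 ≈ 0.1682 bits

D_KL(Q||P) = Σ Q(x) log₂(Q(x)/P(x))

Computing term by term:
  Q(1)·log₂(Q(1)/P(1)) = (1/15)·log₂((1/15)/(1/10)) = -0.03900
  Q(2)·log₂(Q(2)/P(2)) = (7/15)·log₂((7/15)/(2/3)) = -0.24013
  Q(3)·log₂(Q(3)/P(3)) = (7/15)·log₂((7/15)/(7/30)) = 0.46667

D_KL(Q||P) = -0.03900 - 0.24013 + 0.46667 = 0.18754 ≈ 0.1875 bits

These are NOT equal (difference: 0.0193 bits). KL divergence is asymmetric: D_KL(P||Q) ≠ D_KL(Q||P) in general.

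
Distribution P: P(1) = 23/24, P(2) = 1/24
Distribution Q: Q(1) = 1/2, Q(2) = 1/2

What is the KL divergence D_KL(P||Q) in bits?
0.7501 bits

D_KL(P||Q) = Σ P(x) log₂(P(x)/Q(x))

Computing term by term:
  P(1)·log₂(P(1)/Q(1)) = (23/24)·log₂((23/24)/(1/2)) = 0.89949
  P(2)·log₂(P(2)/Q(2)) = (1/24)·log₂((1/24)/(1/2)) = -0.14937

D_KL(P||Q) = 0.89949 - 0.14937 = 0.75012 ≈ 0.7501 bits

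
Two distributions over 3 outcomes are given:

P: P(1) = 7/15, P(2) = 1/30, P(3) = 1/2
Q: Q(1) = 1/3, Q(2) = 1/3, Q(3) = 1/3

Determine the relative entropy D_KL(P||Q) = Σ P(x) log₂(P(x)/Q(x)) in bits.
0.4083 bits

D_KL(P||Q) = Σ P(x) log₂(P(x)/Q(x))

Computing term by term:
  P(1)·log₂(P(1)/Q(1)) = (7/15)·log₂((7/15)/(1/3)) = 0.22653
  P(2)·log₂(P(2)/Q(2)) = (1/30)·log₂((1/30)/(1/3)) = -0.11073
  P(3)·log₂(P(3)/Q(3)) = (1/2)·log₂((1/2)/(1/3)) = 0.29248

D_KL(P||Q) = 0.22653 - 0.11073 + 0.29248 = 0.40828 ≈ 0.4083 bits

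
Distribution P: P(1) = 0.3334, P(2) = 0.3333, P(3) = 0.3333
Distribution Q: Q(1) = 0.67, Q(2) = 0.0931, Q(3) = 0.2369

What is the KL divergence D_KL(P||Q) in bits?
0.4417 bits

D_KL(P||Q) = Σ P(x) log₂(P(x)/Q(x))

Computing term by term:
  P(1)·log₂(P(1)/Q(1)) = 0.3334·log₂(0.3334/0.67) = -0.33570
  P(2)·log₂(P(2)/Q(2)) = 0.3333·log₂(0.3333/0.0931) = 0.61326
  P(3)·log₂(P(3)/Q(3)) = 0.3333·log₂(0.3333/0.2369) = 0.16416

D_KL(P||Q) = -0.33570 + 0.61326 + 0.16416 = 0.44172 ≈ 0.4417 bits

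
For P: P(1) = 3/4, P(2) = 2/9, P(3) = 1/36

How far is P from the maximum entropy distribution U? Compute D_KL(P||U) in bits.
0.6479 bits

U(i) = 1/3 for all i

D_KL(P||U) = Σ P(x) log₂(P(x) / (1/3))
           = Σ P(x) log₂(P(x)) + log₂(3)
           = log₂(3) - H(P)

H(P) = -Σ P(x) log₂(P(x)):
  -P(1)·log₂(P(1)) = -(3/4)·log₂(3/4) = 0.31128
  -P(2)·log₂(P(2)) = -(2/9)·log₂(2/9) = 0.48221
  -P(3)·log₂(P(3)) = -(1/36)·log₂(1/36) = 0.14361
H(P) = 0.31128 + 0.48221 + 0.14361 = 0.93710 bits

log₂(3) = 1.58496 bits

D_KL(P||U) = 1.58496 - 0.93710 = 0.64786 ≈ 0.6479 bits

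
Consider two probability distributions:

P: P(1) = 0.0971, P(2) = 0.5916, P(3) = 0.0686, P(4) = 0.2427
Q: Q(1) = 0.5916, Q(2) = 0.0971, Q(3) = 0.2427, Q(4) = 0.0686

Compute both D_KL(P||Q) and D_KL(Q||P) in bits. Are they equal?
D_KL(P||Q) = 1.6066 bits, D_KL(Q||P) = 1.6066 bits. Yes, in this case they are equal (although KL divergence is not symmetric in general).

D_KL(P||Q) = Σ P(x) log₂(P(x)/Q(x))

Computing term by term:
  P(1)·log₂(P(1)/Q(1)) = 0.0971·log₂(0.0971/0.5916) = -0.25315
  P(2)·log₂(P(2)/Q(2)) = 0.5916·log₂(0.5916/0.0971) = 1.54235
  P(3)·log₂(P(3)/Q(3)) = 0.0686·log₂(0.0686/0.2427) = -0.12505
  P(4)·log₂(P(4)/Q(4)) = 0.2427·log₂(0.2427/0.0686) = 0.44242

D_KL(P||Q) = -0.25315 + 1.54235 - 0.12505 + 0.44242 = 1.60657 ≈ 1.6066 bits

D_KL(Q||P) = Σ Q(x) log₂(Q(x)/P(x))

Computing term by term:
  Q(1)·log₂(Q(1)/P(1)) = 0.5916·log₂(0.5916/0.0971) = 1.54235
  Q(2)·log₂(Q(2)/P(2)) = 0.0971·log₂(0.0971/0.5916) = -0.25315
  Q(3)·log₂(Q(3)/P(3)) = 0.2427·log₂(0.2427/0.0686) = 0.44242
  Q(4)·log₂(Q(4)/P(4)) = 0.0686·log₂(0.0686/0.2427) = -0.12505

D_KL(Q||P) = 1.54235 - 0.25315 + 0.44242 - 0.12505 = 1.60657 ≈ 1.6066 bits

These ARE equal here. Q is P with outcomes relabeled (Q(1) = P(2), Q(2) = P(1), Q(3) = P(4), Q(4) = P(3)) by a relabeling that is its own inverse, so the two sums contain exactly the same terms in a different order. This is a special case — KL divergence is not symmetric in general: D_KL(P||Q) ≠ D_KL(Q||P) for most P, Q.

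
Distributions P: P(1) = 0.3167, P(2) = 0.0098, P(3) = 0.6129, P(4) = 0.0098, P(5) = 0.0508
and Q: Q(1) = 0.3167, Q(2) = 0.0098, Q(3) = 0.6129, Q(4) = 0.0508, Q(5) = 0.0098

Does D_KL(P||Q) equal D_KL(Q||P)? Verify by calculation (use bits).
D_KL(P||Q) = 0.0973 bits, D_KL(Q||P) = 0.0973 bits. Yes — for this pair D_KL(P||Q) = D_KL(Q||P).

D_KL(P||Q) = Σ P(x) log₂(P(x)/Q(x))

Computing term by term:
  P(1)·log₂(P(1)/Q(1)) = 0.3167·log₂(0.3167/0.3167) = 0.00000
  P(2)·log₂(P(2)/Q(2)) = 0.0098·log₂(0.0098/0.0098) = 0.00000
  P(3)·log₂(P(3)/Q(3)) = 0.6129·log₂(0.6129/0.6129) = 0.00000
  P(4)·log₂(P(4)/Q(4)) = 0.0098·log₂(0.0098/0.0508) = -0.02326
  P(5)·log₂(P(5)/Q(5)) = 0.0508·log₂(0.0508/0.0098) = 0.12060

D_KL(P||Q) = 0.00000 + 0.00000 + 0.00000 - 0.02326 + 0.12060 = 0.09734 ≈ 0.0973 bits

D_KL(Q||P) = Σ Q(x) log₂(Q(x)/P(x))

Computing term by term:
  Q(1)·log₂(Q(1)/P(1)) = 0.3167·log₂(0.3167/0.3167) = 0.00000
  Q(2)·log₂(Q(2)/P(2)) = 0.0098·log₂(0.0098/0.0098) = 0.00000
  Q(3)·log₂(Q(3)/P(3)) = 0.6129·log₂(0.6129/0.6129) = 0.00000
  Q(4)·log₂(Q(4)/P(4)) = 0.0508·log₂(0.0508/0.0098) = 0.12060
  Q(5)·log₂(Q(5)/P(5)) = 0.0098·log₂(0.0098/0.0508) = -0.02326

D_KL(Q||P) = 0.00000 + 0.00000 + 0.00000 + 0.12060 - 0.02326 = 0.09734 ≈ 0.0973 bits

These ARE equal here. Q is P with outcomes relabeled (Q(4) = P(5), Q(5) = P(4)) by a relabeling that is its own inverse, so the two sums contain exactly the same terms in a different order. This is a special case — KL divergence is not symmetric in general: D_KL(P||Q) ≠ D_KL(Q||P) for most P, Q.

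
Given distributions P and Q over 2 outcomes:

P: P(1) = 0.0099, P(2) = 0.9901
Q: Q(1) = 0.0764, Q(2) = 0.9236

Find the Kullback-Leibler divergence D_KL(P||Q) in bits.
0.0701 bits

D_KL(P||Q) = Σ P(x) log₂(P(x)/Q(x))

Computing term by term:
  P(1)·log₂(P(1)/Q(1)) = 0.0099·log₂(0.0099/0.0764) = -0.02919
  P(2)·log₂(P(2)/Q(2)) = 0.9901·log₂(0.9901/0.9236) = 0.09931

D_KL(P||Q) = -0.02919 + 0.09931 = 0.07012 ≈ 0.0701 bits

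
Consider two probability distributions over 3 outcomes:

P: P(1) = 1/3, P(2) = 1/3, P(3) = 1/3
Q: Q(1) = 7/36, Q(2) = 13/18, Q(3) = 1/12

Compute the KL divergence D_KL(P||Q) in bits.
0.5540 bits

D_KL(P||Q) = Σ P(x) log₂(P(x)/Q(x))

Computing term by term:
  P(1)·log₂(P(1)/Q(1)) = (1/3)·log₂((1/3)/(7/36)) = 0.25920
  P(2)·log₂(P(2)/Q(2)) = (1/3)·log₂((1/3)/(13/18)) = -0.37183
  P(3)·log₂(P(3)/Q(3)) = (1/3)·log₂((1/3)/(1/12)) = 0.66667

D_KL(P||Q) = 0.25920 - 0.37183 + 0.66667 = 0.55404 ≈ 0.5540 bits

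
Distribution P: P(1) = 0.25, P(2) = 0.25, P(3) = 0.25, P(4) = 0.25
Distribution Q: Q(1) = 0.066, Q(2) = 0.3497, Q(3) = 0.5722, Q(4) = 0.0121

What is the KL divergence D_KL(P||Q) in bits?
1.1529 bits

D_KL(P||Q) = Σ P(x) log₂(P(x)/Q(x))

Computing term by term:
  P(1)·log₂(P(1)/Q(1)) = 0.25·log₂(0.25/0.066) = 0.48035
  P(2)·log₂(P(2)/Q(2)) = 0.25·log₂(0.25/0.3497) = -0.12105
  P(3)·log₂(P(3)/Q(3)) = 0.25·log₂(0.25/0.5722) = -0.29865
  P(4)·log₂(P(4)/Q(4)) = 0.25·log₂(0.25/0.0121) = 1.09221

D_KL(P||Q) = 0.48035 - 0.12105 - 0.29865 + 1.09221 = 1.15286 ≈ 1.1529 bits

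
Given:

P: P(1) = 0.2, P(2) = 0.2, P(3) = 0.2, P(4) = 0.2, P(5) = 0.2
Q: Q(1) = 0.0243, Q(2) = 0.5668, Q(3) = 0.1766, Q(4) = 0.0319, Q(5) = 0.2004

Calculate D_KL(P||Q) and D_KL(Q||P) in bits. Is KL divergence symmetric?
D_KL(P||Q) = 0.8726 bits, D_KL(Q||P) = 0.6623 bits. No, KL divergence is not symmetric.

D_KL(P||Q) = Σ P(x) log₂(P(x)/Q(x))

Computing term by term:
  P(1)·log₂(P(1)/Q(1)) = 0.2·log₂(0.2/0.0243) = 0.60819
  P(2)·log₂(P(2)/Q(2)) = 0.2·log₂(0.2/0.5668) = -0.30057
  P(3)·log₂(P(3)/Q(3)) = 0.2·log₂(0.2/0.1766) = 0.03590
  P(4)·log₂(P(4)/Q(4)) = 0.2·log₂(0.2/0.0319) = 0.52967
  P(5)·log₂(P(5)/Q(5)) = 0.2·log₂(0.2/0.2004) = -0.00058

D_KL(P||Q) = 0.60819 - 0.30057 + 0.03590 + 0.52967 - 0.00058 = 0.87261 ≈ 0.8726 bits

D_KL(Q||P) = Σ Q(x) log₂(Q(x)/P(x))

Computing term by term:
  Q(1)·log₂(Q(1)/P(1)) = 0.0243·log₂(0.0243/0.2) = -0.07390
  Q(2)·log₂(Q(2)/P(2)) = 0.5668·log₂(0.5668/0.2) = 0.85181
  Q(3)·log₂(Q(3)/P(3)) = 0.1766·log₂(0.1766/0.2) = -0.03170
  Q(4)·log₂(Q(4)/P(4)) = 0.0319·log₂(0.0319/0.2) = -0.08448
  Q(5)·log₂(Q(5)/P(5)) = 0.2004·log₂(0.2004/0.2) = 0.00058

D_KL(Q||P) = -0.07390 + 0.85181 - 0.03170 - 0.08448 + 0.00058 = 0.66231 ≈ 0.6623 bits

These are NOT equal (difference: 0.2103 bits). KL divergence is asymmetric: D_KL(P||Q) ≠ D_KL(Q||P) in general.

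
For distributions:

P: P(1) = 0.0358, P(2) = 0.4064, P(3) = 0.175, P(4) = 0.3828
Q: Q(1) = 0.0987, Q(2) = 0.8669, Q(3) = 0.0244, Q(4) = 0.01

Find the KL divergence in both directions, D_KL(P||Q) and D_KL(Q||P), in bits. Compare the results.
D_KL(P||Q) = 2.0138 bits, D_KL(Q||P) = 0.9700 bits. D_KL(P||Q) is larger than D_KL(Q||P) by 1.0438 bits; the two directions differ.

D_KL(P||Q) = Σ P(x) log₂(P(x)/Q(x))

Computing term by term:
  P(1)·log₂(P(1)/Q(1)) = 0.0358·log₂(0.0358/0.0987) = -0.05238
  P(2)·log₂(P(2)/Q(2)) = 0.4064·log₂(0.4064/0.8669) = -0.44418
  P(3)·log₂(P(3)/Q(3)) = 0.175·log₂(0.175/0.0244) = 0.49742
  P(4)·log₂(P(4)/Q(4)) = 0.3828·log₂(0.3828/0.01) = 2.01296

D_KL(P||Q) = -0.05238 - 0.44418 + 0.49742 + 2.01296 = 2.01382 ≈ 2.0138 bits

D_KL(Q||P) = Σ Q(x) log₂(Q(x)/P(x))

Computing term by term:
  Q(1)·log₂(Q(1)/P(1)) = 0.0987·log₂(0.0987/0.0358) = 0.14441
  Q(2)·log₂(Q(2)/P(2)) = 0.8669·log₂(0.8669/0.4064) = 0.94749
  Q(3)·log₂(Q(3)/P(3)) = 0.0244·log₂(0.0244/0.175) = -0.06935
  Q(4)·log₂(Q(4)/P(4)) = 0.01·log₂(0.01/0.3828) = -0.05259

D_KL(Q||P) = 0.14441 + 0.94749 - 0.06935 - 0.05259 = 0.96996 ≈ 0.9700 bits

These are NOT equal (difference: 1.0438 bits). KL divergence is asymmetric: D_KL(P||Q) ≠ D_KL(Q||P) in general.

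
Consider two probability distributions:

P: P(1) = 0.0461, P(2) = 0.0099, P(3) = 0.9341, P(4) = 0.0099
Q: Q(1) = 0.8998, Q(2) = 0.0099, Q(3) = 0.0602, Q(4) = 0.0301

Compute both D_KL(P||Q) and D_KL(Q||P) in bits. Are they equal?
D_KL(P||Q) = 3.4816 bits, D_KL(Q||P) = 3.6674 bits. No, they are not equal.

D_KL(P||Q) = Σ P(x) log₂(P(x)/Q(x))

Computing term by term:
  P(1)·log₂(P(1)/Q(1)) = 0.0461·log₂(0.0461/0.8998) = -0.19762
  P(2)·log₂(P(2)/Q(2)) = 0.0099·log₂(0.0099/0.0099) = 0.00000
  P(3)·log₂(P(3)/Q(3)) = 0.9341·log₂(0.9341/0.0602) = 3.69506
  P(4)·log₂(P(4)/Q(4)) = 0.0099·log₂(0.0099/0.0301) = -0.01588

D_KL(P||Q) = -0.19762 + 0.00000 + 3.69506 - 0.01588 = 3.48156 ≈ 3.4816 bits

D_KL(Q||P) = Σ Q(x) log₂(Q(x)/P(x))

Computing term by term:
  Q(1)·log₂(Q(1)/P(1)) = 0.8998·log₂(0.8998/0.0461) = 3.85723
  Q(2)·log₂(Q(2)/P(2)) = 0.0099·log₂(0.0099/0.0099) = 0.00000
  Q(3)·log₂(Q(3)/P(3)) = 0.0602·log₂(0.0602/0.9341) = -0.23814
  Q(4)·log₂(Q(4)/P(4)) = 0.0301·log₂(0.0301/0.0099) = 0.04829

D_KL(Q||P) = 3.85723 + 0.00000 - 0.23814 + 0.04829 = 3.66738 ≈ 3.6674 bits

These are NOT equal (difference: 0.1858 bits). KL divergence is asymmetric: D_KL(P||Q) ≠ D_KL(Q||P) in general.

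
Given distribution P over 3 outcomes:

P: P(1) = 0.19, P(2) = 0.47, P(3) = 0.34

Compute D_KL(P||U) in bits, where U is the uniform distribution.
0.0886 bits

U(i) = 1/3 for all i

D_KL(P||U) = Σ P(x) log₂(P(x) / (1/3))
           = Σ P(x) log₂(P(x)) + log₂(3)
           = log₂(3) - H(P)

H(P) = -Σ P(x) log₂(P(x)):
  -P(1)·log₂(P(1)) = -(0.19)·log₂(0.19) = 0.45523
  -P(2)·log₂(P(2)) = -(0.47)·log₂(0.47) = 0.51196
  -P(3)·log₂(P(3)) = -(0.34)·log₂(0.34) = 0.52917
H(P) = 0.45523 + 0.51196 + 0.52917 = 1.49636 bits

log₂(3) = 1.58496 bits

D_KL(P||U) = 1.58496 - 1.49636 = 0.08860 ≈ 0.0886 bits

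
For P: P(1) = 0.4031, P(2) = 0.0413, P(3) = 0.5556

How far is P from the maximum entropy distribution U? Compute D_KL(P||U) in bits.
0.3956 bits

U(i) = 1/3 for all i

D_KL(P||U) = Σ P(x) log₂(P(x) / (1/3))
           = Σ P(x) log₂(P(x)) + log₂(3)
           = log₂(3) - H(P)

H(P) = -Σ P(x) log₂(P(x)):
  -P(1)·log₂(P(1)) = -(0.4031)·log₂(0.4031) = 0.52838
  -P(2)·log₂(P(2)) = -(0.0413)·log₂(0.0413) = 0.18989
  -P(3)·log₂(P(3)) = -(0.5556)·log₂(0.5556) = 0.47108
H(P) = 0.52838 + 0.18989 + 0.47108 = 1.18935 bits

log₂(3) = 1.58496 bits

D_KL(P||U) = 1.58496 - 1.18935 = 0.39561 ≈ 0.3956 bits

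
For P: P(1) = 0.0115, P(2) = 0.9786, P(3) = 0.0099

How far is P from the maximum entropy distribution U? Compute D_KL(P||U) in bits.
1.4144 bits

U(i) = 1/3 for all i

D_KL(P||U) = Σ P(x) log₂(P(x) / (1/3))
           = Σ P(x) log₂(P(x)) + log₂(3)
           = log₂(3) - H(P)

H(P) = -Σ P(x) log₂(P(x)):
  -P(1)·log₂(P(1)) = -(0.0115)·log₂(0.0115) = 0.07409
  -P(2)·log₂(P(2)) = -(0.9786)·log₂(0.9786) = 0.03054
  -P(3)·log₂(P(3)) = -(0.0099)·log₂(0.0099) = 0.06592
H(P) = 0.07409 + 0.03054 + 0.06592 = 0.17055 bits

log₂(3) = 1.58496 bits

D_KL(P||U) = 1.58496 - 0.17055 = 1.41441 ≈ 1.4144 bits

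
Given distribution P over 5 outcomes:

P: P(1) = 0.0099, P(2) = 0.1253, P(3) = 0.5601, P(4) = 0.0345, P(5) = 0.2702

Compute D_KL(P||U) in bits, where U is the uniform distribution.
0.7345 bits

U(i) = 1/5 for all i

D_KL(P||U) = Σ P(x) log₂(P(x) / (1/5))
           = Σ P(x) log₂(P(x)) + log₂(5)
           = log₂(5) - H(P)

H(P) = -Σ P(x) log₂(P(x)):
  -P(1)·log₂(P(1)) = -(0.0099)·log₂(0.0099) = 0.06592
  -P(2)·log₂(P(2)) = -(0.1253)·log₂(0.1253) = 0.37547
  -P(3)·log₂(P(3)) = -(0.5601)·log₂(0.5601) = 0.46838
  -P(4)·log₂(P(4)) = -(0.0345)·log₂(0.0345) = 0.16758
  -P(5)·log₂(P(5)) = -(0.2702)·log₂(0.2702) = 0.51011
H(P) = 0.06592 + 0.37547 + 0.46838 + 0.16758 + 0.51011 = 1.58746 bits

log₂(5) = 2.32193 bits

D_KL(P||U) = 2.32193 - 1.58746 = 0.73447 ≈ 0.7345 bits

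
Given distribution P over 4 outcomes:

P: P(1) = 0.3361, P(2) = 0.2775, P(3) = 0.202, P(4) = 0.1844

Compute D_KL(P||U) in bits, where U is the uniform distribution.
0.0422 bits

U(i) = 1/4 for all i

D_KL(P||U) = Σ P(x) log₂(P(x) / (1/4))
           = Σ P(x) log₂(P(x)) + log₂(4)
           = log₂(4) - H(P)

H(P) = -Σ P(x) log₂(P(x)):
  -P(1)·log₂(P(1)) = -(0.3361)·log₂(0.3361) = 0.52870
  -P(2)·log₂(P(2)) = -(0.2775)·log₂(0.2775) = 0.51322
  -P(3)·log₂(P(3)) = -(0.202)·log₂(0.202) = 0.46613
  -P(4)·log₂(P(4)) = -(0.1844)·log₂(0.1844) = 0.44977
H(P) = 0.52870 + 0.51322 + 0.46613 + 0.44977 = 1.95782 bits

log₂(4) = 2.00000 bits

D_KL(P||U) = 2.00000 - 1.95782 = 0.04218 ≈ 0.0422 bits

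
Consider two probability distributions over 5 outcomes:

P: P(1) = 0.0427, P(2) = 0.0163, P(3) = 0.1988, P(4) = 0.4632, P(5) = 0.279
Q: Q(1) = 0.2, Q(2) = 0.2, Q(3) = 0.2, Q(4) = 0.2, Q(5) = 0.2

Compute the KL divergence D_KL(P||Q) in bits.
0.5394 bits

D_KL(P||Q) = Σ P(x) log₂(P(x)/Q(x))

Computing term by term:
  P(1)·log₂(P(1)/Q(1)) = 0.0427·log₂(0.0427/0.2) = -0.09512
  P(2)·log₂(P(2)/Q(2)) = 0.0163·log₂(0.0163/0.2) = -0.05896
  P(3)·log₂(P(3)/Q(3)) = 0.1988·log₂(0.1988/0.2) = -0.00173
  P(4)·log₂(P(4)/Q(4)) = 0.4632·log₂(0.4632/0.2) = 0.56123
  P(5)·log₂(P(5)/Q(5)) = 0.279·log₂(0.279/0.2) = 0.13399

D_KL(P||Q) = -0.09512 - 0.05896 - 0.00173 + 0.56123 + 0.13399 = 0.53941 ≈ 0.5394 bits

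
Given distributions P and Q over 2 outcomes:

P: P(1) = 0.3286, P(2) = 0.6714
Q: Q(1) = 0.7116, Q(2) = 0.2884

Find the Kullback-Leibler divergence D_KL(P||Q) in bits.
0.4522 bits

D_KL(P||Q) = Σ P(x) log₂(P(x)/Q(x))

Computing term by term:
  P(1)·log₂(P(1)/Q(1)) = 0.3286·log₂(0.3286/0.7116) = -0.36630
  P(2)·log₂(P(2)/Q(2)) = 0.6714·log₂(0.6714/0.2884) = 0.81850

D_KL(P||Q) = -0.36630 + 0.81850 = 0.45220 ≈ 0.4522 bits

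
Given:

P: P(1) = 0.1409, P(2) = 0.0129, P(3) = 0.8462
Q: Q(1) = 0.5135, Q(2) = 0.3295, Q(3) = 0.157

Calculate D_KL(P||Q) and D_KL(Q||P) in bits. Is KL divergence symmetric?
D_KL(P||Q) = 1.7333 bits, D_KL(Q||P) = 2.1168 bits. No, KL divergence is not symmetric.

D_KL(P||Q) = Σ P(x) log₂(P(x)/Q(x))

Computing term by term:
  P(1)·log₂(P(1)/Q(1)) = 0.1409·log₂(0.1409/0.5135) = -0.26288
  P(2)·log₂(P(2)/Q(2)) = 0.0129·log₂(0.0129/0.3295) = -0.06031
  P(3)·log₂(P(3)/Q(3)) = 0.8462·log₂(0.8462/0.157) = 2.05646

D_KL(P||Q) = -0.26288 - 0.06031 + 2.05646 = 1.73327 ≈ 1.7333 bits

D_KL(Q||P) = Σ Q(x) log₂(Q(x)/P(x))

Computing term by term:
  Q(1)·log₂(Q(1)/P(1)) = 0.5135·log₂(0.5135/0.1409) = 0.95803
  Q(2)·log₂(Q(2)/P(2)) = 0.3295·log₂(0.3295/0.0129) = 1.54036
  Q(3)·log₂(Q(3)/P(3)) = 0.157·log₂(0.157/0.8462) = -0.38155

D_KL(Q||P) = 0.95803 + 1.54036 - 0.38155 = 2.11684 ≈ 2.1168 bits

These are NOT equal (difference: 0.3835 bits). KL divergence is asymmetric: D_KL(P||Q) ≠ D_KL(Q||P) in general.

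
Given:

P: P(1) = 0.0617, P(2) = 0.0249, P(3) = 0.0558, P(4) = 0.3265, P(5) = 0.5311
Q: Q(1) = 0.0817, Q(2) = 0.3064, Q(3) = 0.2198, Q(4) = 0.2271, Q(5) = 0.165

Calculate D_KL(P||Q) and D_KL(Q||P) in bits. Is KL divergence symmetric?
D_KL(P||Q) = 0.8412 bits, D_KL(Q||P) = 1.1801 bits. No, KL divergence is not symmetric.

D_KL(P||Q) = Σ P(x) log₂(P(x)/Q(x))

Computing term by term:
  P(1)·log₂(P(1)/Q(1)) = 0.0617·log₂(0.0617/0.0817) = -0.02499
  P(2)·log₂(P(2)/Q(2)) = 0.0249·log₂(0.0249/0.3064) = -0.09017
  P(3)·log₂(P(3)/Q(3)) = 0.0558·log₂(0.0558/0.2198) = -0.11036
  P(4)·log₂(P(4)/Q(4)) = 0.3265·log₂(0.3265/0.2271) = 0.17101
  P(5)·log₂(P(5)/Q(5)) = 0.5311·log₂(0.5311/0.165) = 0.89571

D_KL(P||Q) = -0.02499 - 0.09017 - 0.11036 + 0.17101 + 0.89571 = 0.84120 ≈ 0.8412 bits

D_KL(Q||P) = Σ Q(x) log₂(Q(x)/P(x))

Computing term by term:
  Q(1)·log₂(Q(1)/P(1)) = 0.0817·log₂(0.0817/0.0617) = 0.03309
  Q(2)·log₂(Q(2)/P(2)) = 0.3064·log₂(0.3064/0.0249) = 1.10954
  Q(3)·log₂(Q(3)/P(3)) = 0.2198·log₂(0.2198/0.0558) = 0.43473
  Q(4)·log₂(Q(4)/P(4)) = 0.2271·log₂(0.2271/0.3265) = -0.11894
  Q(5)·log₂(Q(5)/P(5)) = 0.165·log₂(0.165/0.5311) = -0.27828

D_KL(Q||P) = 0.03309 + 1.10954 + 0.43473 - 0.11894 - 0.27828 = 1.18014 ≈ 1.1801 bits

These are NOT equal (difference: 0.3389 bits). KL divergence is asymmetric: D_KL(P||Q) ≠ D_KL(Q||P) in general.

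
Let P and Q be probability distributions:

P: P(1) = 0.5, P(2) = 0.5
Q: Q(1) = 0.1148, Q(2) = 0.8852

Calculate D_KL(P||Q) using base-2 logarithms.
0.6494 bits

D_KL(P||Q) = Σ P(x) log₂(P(x)/Q(x))

Computing term by term:
  P(1)·log₂(P(1)/Q(1)) = 0.5·log₂(0.5/0.1148) = 1.06140
  P(2)·log₂(P(2)/Q(2)) = 0.5·log₂(0.5/0.8852) = -0.41204

D_KL(P||Q) = 1.06140 - 0.41204 = 0.64936 ≈ 0.6494 bits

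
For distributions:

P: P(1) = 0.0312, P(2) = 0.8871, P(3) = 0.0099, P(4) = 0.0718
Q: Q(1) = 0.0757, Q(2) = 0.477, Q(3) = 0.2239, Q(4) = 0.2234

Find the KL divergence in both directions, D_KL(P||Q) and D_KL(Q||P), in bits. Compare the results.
D_KL(P||Q) = 0.5920 bits, D_KL(Q||P) = 1.0431 bits. D_KL(Q||P) is larger than D_KL(P||Q) by 0.4511 bits; the two directions differ.

D_KL(P||Q) = Σ P(x) log₂(P(x)/Q(x))

Computing term by term:
  P(1)·log₂(P(1)/Q(1)) = 0.0312·log₂(0.0312/0.0757) = -0.03990
  P(2)·log₂(P(2)/Q(2)) = 0.8871·log₂(0.8871/0.477) = 0.79405
  P(3)·log₂(P(3)/Q(3)) = 0.0099·log₂(0.0099/0.2239) = -0.04454
  P(4)·log₂(P(4)/Q(4)) = 0.0718·log₂(0.0718/0.2234) = -0.11758

D_KL(P||Q) = -0.03990 + 0.79405 - 0.04454 - 0.11758 = 0.59203 ≈ 0.5920 bits

D_KL(Q||P) = Σ Q(x) log₂(Q(x)/P(x))

Computing term by term:
  Q(1)·log₂(Q(1)/P(1)) = 0.0757·log₂(0.0757/0.0312) = 0.09680
  Q(2)·log₂(Q(2)/P(2)) = 0.477·log₂(0.477/0.8871) = -0.42697
  Q(3)·log₂(Q(3)/P(3)) = 0.2239·log₂(0.2239/0.0099) = 1.00739
  Q(4)·log₂(Q(4)/P(4)) = 0.2234·log₂(0.2234/0.0718) = 0.36583

D_KL(Q||P) = 0.09680 - 0.42697 + 1.00739 + 0.36583 = 1.04305 ≈ 1.0431 bits

These are NOT equal (difference: 0.4511 bits). KL divergence is asymmetric: D_KL(P||Q) ≠ D_KL(Q||P) in general.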